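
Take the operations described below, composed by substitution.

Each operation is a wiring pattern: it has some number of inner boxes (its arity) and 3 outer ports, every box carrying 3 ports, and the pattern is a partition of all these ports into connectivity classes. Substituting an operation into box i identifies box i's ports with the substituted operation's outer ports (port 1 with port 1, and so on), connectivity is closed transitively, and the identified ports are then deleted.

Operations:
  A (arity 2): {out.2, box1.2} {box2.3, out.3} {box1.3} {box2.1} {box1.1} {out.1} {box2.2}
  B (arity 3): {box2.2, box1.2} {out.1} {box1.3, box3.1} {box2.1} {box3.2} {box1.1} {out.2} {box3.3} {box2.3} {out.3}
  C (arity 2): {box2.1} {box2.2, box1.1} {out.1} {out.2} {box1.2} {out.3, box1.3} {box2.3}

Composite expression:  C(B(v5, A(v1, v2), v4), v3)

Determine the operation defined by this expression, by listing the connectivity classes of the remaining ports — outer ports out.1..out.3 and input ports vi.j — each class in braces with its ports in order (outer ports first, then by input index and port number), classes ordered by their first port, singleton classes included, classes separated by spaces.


{out.1} {out.2} {out.3} {v1.1} {v1.2, v5.2} {v1.3} {v2.1} {v2.2} {v2.3} {v3.1} {v3.2} {v3.3} {v4.1, v5.3} {v4.2} {v4.3} {v5.1}

Two ports join when wires chain via C-identified ports.
stage A: inputs (v1, v2), connectivity {out.1} {out.2, v1.2} {out.3, v2.3} {v1.1} {v1.3} {v2.1} {v2.2}, out.j its boundary
stage B: inputs (v5, v1, v2, v4), connectivity {out.1} {out.2} {out.3} {v1.1} {v1.2, v5.2} {v1.3} {v2.1} {v2.2} {v2.3} {v4.1, v5.3} {v4.2} {v4.3} {v5.1}, out.j its boundary
stage C: inputs (v5, v1, v2, v4, v3), connectivity {out.1} {out.2} {out.3} {v1.1} {v1.2, v5.2} {v1.3} {v2.1} {v2.2} {v2.3} {v3.1} {v3.2} {v3.3} {v4.1, v5.3} {v4.2} {v4.3} {v5.1}, out.j its boundary


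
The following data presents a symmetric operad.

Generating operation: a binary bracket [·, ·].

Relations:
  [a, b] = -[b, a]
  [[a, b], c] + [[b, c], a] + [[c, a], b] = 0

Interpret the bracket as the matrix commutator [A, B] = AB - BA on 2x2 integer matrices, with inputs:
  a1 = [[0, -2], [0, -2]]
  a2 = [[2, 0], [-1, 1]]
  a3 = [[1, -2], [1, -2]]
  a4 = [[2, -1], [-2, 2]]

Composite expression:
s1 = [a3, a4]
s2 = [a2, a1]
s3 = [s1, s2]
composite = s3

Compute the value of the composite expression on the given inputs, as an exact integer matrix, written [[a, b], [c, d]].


[[18, -32], [-4, -18]]

[a3, a4] = [[5, -3], [6, -5]]
[a2, a1] = [[-2, -2], [-2, 2]]
[[a3, a4], [a2, a1]] = [[18, -32], [-4, -18]]


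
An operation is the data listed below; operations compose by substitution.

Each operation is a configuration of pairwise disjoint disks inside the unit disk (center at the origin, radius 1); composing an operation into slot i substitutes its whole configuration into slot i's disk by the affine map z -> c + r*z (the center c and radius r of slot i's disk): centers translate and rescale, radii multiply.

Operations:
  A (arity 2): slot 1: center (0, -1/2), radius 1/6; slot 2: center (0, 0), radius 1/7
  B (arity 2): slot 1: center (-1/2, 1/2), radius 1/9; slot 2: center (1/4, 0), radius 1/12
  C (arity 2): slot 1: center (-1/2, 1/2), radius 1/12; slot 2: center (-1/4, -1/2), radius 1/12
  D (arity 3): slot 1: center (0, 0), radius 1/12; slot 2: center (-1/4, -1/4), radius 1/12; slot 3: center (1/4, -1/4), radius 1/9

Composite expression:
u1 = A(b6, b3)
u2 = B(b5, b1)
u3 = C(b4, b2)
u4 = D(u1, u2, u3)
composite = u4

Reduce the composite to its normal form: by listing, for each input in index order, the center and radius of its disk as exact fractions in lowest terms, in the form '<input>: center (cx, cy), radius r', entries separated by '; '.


b1: center (-11/48, -1/4), radius 1/144; b2: center (2/9, -11/36), radius 1/108; b3: center (0, 0), radius 1/84; b4: center (7/36, -7/36), radius 1/108; b5: center (-7/24, -5/24), radius 1/108; b6: center (0, -1/24), radius 1/72

Follow each b-input down from D: c' goes to c + r*c', radius to r*r'.
tracing b6 down its 2-map path: center (0, -1/24), radius 1/72
tracing b3 down its 2-map path: center (0, 0), radius 1/84
tracing b5 down its 2-map path: center (-7/24, -5/24), radius 1/108
tracing b1 down its 2-map path: center (-11/48, -1/4), radius 1/144
tracing b4 down its 2-map path: center (7/36, -7/36), radius 1/108
tracing b2 down its 2-map path: center (2/9, -11/36), radius 1/108


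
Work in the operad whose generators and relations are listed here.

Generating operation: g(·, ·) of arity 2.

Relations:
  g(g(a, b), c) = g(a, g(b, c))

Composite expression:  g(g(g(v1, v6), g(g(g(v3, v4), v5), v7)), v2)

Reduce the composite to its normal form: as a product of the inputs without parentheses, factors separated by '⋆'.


Every regrouping of g is equal, so read the v-inputs in written order.
g(v1, v6) linearizes to v1 ⋆ v6
g(v3, v4) linearizes to v3 ⋆ v4
g(g(v3, v4), v5) linearizes to v3 ⋆ v4 ⋆ v5
g(g(g(v3, v4), v5), v7) linearizes to v3 ⋆ v4 ⋆ v5 ⋆ v7
g(g(v1, v6), g(g(g(v3, v4), v5), v7)) linearizes to v1 ⋆ v6 ⋆ v3 ⋆ v4 ⋆ v5 ⋆ v7
g(g(g(v1, v6), g(g(g(v3, v4), v5), v7)), v2) linearizes to v1 ⋆ v6 ⋆ v3 ⋆ v4 ⋆ v5 ⋆ v7 ⋆ v2

v1 ⋆ v6 ⋆ v3 ⋆ v4 ⋆ v5 ⋆ v7 ⋆ v2


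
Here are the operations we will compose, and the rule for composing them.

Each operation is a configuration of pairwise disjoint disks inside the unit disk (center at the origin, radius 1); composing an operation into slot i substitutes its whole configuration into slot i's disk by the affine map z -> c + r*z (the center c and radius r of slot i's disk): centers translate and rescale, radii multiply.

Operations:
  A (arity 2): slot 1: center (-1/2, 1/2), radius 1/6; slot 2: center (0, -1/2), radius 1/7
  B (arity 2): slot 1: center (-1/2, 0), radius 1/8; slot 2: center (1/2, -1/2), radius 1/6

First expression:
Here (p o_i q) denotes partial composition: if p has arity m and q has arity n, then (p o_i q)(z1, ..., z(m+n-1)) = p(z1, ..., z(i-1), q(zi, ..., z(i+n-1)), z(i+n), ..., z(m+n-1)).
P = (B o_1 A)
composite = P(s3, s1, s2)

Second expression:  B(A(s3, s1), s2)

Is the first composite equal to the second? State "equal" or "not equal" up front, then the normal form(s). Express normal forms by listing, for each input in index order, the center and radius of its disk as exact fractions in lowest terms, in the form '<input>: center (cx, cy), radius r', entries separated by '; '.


Normal form of the first expression: s1: center (-1/2, -1/16), radius 1/56; s2: center (1/2, -1/2), radius 1/6; s3: center (-9/16, 1/16), radius 1/48
Normal form of the second expression: s1: center (-1/2, -1/16), radius 1/56; s2: center (1/2, -1/2), radius 1/6; s3: center (-9/16, 1/16), radius 1/48
Same normal form: equal.

equal; both compose to s1: center (-1/2, -1/16), radius 1/56; s2: center (1/2, -1/2), radius 1/6; s3: center (-9/16, 1/16), radius 1/48


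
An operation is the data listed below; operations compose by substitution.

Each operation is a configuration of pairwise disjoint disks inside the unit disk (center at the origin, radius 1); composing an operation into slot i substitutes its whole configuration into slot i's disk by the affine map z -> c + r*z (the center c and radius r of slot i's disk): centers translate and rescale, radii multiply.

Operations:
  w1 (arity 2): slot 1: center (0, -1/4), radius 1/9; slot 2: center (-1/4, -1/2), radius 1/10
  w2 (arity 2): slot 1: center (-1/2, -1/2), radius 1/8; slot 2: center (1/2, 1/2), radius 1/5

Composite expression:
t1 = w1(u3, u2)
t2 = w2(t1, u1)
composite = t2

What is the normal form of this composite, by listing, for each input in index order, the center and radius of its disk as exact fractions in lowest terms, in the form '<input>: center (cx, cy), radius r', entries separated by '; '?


u1: center (1/2, 1/2), radius 1/5; u2: center (-17/32, -9/16), radius 1/80; u3: center (-1/2, -17/32), radius 1/72

Follow each u-input down from w2: c' goes to c + r*c', radius to r*r'.
u3 passes through 2 substitutions, ending at center (-1/2, -17/32), radius 1/72
u2 passes through 2 substitutions, ending at center (-17/32, -9/16), radius 1/80
u1 passes through 1 substitution, ending at center (1/2, 1/2), radius 1/5


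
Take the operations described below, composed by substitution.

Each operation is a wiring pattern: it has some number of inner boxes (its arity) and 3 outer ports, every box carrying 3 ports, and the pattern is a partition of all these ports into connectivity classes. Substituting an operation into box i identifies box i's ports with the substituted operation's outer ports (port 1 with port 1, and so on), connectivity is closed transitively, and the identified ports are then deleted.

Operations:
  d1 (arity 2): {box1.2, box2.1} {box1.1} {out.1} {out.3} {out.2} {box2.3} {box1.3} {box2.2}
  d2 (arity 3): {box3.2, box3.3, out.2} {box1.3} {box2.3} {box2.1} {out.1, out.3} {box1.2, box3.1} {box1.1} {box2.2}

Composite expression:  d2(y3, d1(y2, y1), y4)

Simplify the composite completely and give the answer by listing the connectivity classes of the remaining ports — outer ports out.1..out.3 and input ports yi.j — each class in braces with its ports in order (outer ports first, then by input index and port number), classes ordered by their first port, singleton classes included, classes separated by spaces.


{out.1, out.3} {out.2, y4.2, y4.3} {y1.1, y2.2} {y1.2} {y1.3} {y2.1} {y2.3} {y3.1} {y3.2, y4.1} {y3.3}


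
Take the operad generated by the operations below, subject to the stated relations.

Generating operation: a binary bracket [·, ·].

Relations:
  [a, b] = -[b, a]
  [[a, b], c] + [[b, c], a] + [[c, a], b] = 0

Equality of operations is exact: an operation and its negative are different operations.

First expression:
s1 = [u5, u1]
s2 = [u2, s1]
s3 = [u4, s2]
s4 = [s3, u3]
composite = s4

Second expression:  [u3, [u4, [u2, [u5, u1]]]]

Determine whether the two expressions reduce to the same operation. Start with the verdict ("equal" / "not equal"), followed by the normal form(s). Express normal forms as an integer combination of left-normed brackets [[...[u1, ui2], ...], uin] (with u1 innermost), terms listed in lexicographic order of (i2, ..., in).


The first expression reduces to -[[[[u1, u5], u2], u4], u3]
The second expression reduces to [[[[u1, u5], u2], u4], u3]
The forms do not match — not equal.

not equal; first: -[[[[u1, u5], u2], u4], u3]; second: [[[[u1, u5], u2], u4], u3]


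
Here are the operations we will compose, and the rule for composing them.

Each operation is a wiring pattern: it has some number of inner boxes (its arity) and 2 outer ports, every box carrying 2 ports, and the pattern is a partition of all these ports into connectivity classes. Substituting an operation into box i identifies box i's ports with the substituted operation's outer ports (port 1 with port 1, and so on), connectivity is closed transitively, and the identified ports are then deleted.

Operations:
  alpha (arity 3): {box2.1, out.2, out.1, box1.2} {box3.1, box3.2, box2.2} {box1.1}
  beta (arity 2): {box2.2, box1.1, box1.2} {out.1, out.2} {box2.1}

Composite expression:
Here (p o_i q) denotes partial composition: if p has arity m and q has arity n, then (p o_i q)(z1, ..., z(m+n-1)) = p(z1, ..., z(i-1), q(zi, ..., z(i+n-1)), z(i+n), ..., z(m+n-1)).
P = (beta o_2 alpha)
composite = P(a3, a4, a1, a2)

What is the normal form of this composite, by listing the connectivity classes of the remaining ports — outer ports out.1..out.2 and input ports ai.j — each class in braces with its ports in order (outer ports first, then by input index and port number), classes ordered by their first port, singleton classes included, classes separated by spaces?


{out.1, out.2} {a1.1, a3.1, a3.2, a4.2} {a1.2, a2.1, a2.2} {a4.1}

Connectivity passes through glued beta-boundaries; trace each wire chain.
composing alpha on (a4, a1, a2), with out.j its own outer ports: {out.1, out.2, a1.1, a4.2} {a1.2, a2.1, a2.2} {a4.1}
composing beta on (a3, a4, a1, a2), with out.j its own outer ports: {out.1, out.2} {a1.1, a3.1, a3.2, a4.2} {a1.2, a2.1, a2.2} {a4.1}


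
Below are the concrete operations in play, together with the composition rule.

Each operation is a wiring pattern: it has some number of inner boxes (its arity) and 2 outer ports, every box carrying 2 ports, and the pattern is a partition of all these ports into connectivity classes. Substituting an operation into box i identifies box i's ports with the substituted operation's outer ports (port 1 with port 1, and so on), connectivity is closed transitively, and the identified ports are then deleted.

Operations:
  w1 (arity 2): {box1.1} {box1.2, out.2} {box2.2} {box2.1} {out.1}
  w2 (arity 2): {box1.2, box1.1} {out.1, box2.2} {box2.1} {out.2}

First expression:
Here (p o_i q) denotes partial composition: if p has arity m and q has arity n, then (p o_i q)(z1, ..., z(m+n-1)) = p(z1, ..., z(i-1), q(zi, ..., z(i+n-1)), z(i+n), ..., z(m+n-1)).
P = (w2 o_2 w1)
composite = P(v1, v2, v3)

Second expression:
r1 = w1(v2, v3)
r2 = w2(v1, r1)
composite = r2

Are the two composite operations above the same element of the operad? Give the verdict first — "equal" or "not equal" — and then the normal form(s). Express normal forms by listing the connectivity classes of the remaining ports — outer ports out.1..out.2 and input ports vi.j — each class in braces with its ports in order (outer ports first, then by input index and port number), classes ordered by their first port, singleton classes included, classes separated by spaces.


Reducing the first expression gives {out.1, v2.2} {out.2} {v1.1, v1.2} {v2.1} {v3.1} {v3.2}
Reducing the second expression gives {out.1, v2.2} {out.2} {v1.1, v1.2} {v2.1} {v3.1} {v3.2}
Same normal form: equal.

equal; both compose to {out.1, v2.2} {out.2} {v1.1, v1.2} {v2.1} {v3.1} {v3.2}


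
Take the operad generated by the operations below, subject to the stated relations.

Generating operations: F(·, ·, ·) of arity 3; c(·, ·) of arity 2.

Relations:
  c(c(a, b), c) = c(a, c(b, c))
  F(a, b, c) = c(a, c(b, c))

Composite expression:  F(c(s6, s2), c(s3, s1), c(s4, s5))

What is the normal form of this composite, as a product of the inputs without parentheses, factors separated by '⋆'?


s6 ⋆ s2 ⋆ s3 ⋆ s1 ⋆ s4 ⋆ s5


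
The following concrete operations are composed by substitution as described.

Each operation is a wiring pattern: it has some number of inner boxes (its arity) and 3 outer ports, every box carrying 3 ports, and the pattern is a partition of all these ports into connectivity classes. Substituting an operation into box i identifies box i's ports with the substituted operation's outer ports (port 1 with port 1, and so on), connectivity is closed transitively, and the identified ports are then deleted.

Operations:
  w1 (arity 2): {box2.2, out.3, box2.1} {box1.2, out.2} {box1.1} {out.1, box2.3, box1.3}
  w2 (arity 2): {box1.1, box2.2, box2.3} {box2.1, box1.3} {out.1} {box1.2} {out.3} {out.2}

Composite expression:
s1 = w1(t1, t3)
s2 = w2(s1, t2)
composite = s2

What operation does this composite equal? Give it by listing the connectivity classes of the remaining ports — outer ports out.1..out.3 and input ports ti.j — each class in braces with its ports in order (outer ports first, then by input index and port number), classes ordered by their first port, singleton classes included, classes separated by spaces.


{out.1} {out.2} {out.3} {t1.1} {t1.2} {t1.3, t2.2, t2.3, t3.3} {t2.1, t3.1, t3.2}

Substituting into w2 glues patterns; closure does the rest.
composing w1 on (t1, t3), with out.j its own outer ports: {out.1, t1.3, t3.3} {out.2, t1.2} {out.3, t3.1, t3.2} {t1.1}
composing w2 on (t1, t3, t2), with out.j its own outer ports: {out.1} {out.2} {out.3} {t1.1} {t1.2} {t1.3, t2.2, t2.3, t3.3} {t2.1, t3.1, t3.2}


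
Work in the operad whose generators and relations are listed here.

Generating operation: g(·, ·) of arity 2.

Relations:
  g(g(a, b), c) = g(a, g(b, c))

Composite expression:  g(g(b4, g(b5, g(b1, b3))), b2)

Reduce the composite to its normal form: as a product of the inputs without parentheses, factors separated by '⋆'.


b4 ⋆ b5 ⋆ b1 ⋆ b3 ⋆ b2

The g-tree's shape is irrelevant; the b-reading-order decides.
g(b1, b3) linearizes to b1 ⋆ b3
g(b5, g(b1, b3)) linearizes to b5 ⋆ b1 ⋆ b3
g(b4, g(b5, g(b1, b3))) linearizes to b4 ⋆ b5 ⋆ b1 ⋆ b3
g(g(b4, g(b5, g(b1, b3))), b2) linearizes to b4 ⋆ b5 ⋆ b1 ⋆ b3 ⋆ b2


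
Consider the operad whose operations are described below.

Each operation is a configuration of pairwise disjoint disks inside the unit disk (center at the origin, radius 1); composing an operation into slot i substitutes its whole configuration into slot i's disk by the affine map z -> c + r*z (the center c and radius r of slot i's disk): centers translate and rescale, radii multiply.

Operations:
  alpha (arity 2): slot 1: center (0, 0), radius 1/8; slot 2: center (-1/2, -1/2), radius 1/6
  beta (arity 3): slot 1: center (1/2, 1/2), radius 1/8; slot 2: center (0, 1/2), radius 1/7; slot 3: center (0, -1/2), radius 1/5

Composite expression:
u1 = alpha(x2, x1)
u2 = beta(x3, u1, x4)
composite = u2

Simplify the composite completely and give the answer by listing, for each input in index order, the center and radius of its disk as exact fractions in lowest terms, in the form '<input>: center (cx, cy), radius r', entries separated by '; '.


x1: center (-1/14, 3/7), radius 1/42; x2: center (0, 1/2), radius 1/56; x3: center (1/2, 1/2), radius 1/8; x4: center (0, -1/2), radius 1/5

Follow each x-input down from beta: c' goes to c + r*c', radius to r*r'.
for x3, the 1-step affine chain lands on center (1/2, 1/2), radius 1/8
for x2, the 2-step affine chain lands on center (0, 1/2), radius 1/56
for x1, the 2-step affine chain lands on center (-1/14, 3/7), radius 1/42
for x4, the 1-step affine chain lands on center (0, -1/2), radius 1/5


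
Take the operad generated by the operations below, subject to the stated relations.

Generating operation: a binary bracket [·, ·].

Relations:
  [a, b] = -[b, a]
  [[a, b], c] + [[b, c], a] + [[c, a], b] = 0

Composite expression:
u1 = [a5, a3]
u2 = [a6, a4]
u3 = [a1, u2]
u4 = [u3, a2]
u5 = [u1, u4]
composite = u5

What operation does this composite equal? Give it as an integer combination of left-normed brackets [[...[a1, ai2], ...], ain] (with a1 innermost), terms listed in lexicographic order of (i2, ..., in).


-[[[[[a1, a4], a6], a2], a3], a5] + [[[[[a1, a4], a6], a2], a5], a3] + [[[[[a1, a6], a4], a2], a3], a5] - [[[[[a1, a6], a4], a2], a5], a3]

Expand each bracket as ab - ba; the a1-initial words give the coefficients.
Composite bracket: [[a5, a3], [[a1, [a6, a4]], a2]]
Each bracket splits as ab - ba, giving 32 signed words (2^5 = 32).
Collect the words opening with a1:
  word a1a4a6a2a3a5 has sign -1, contributing -[[[[[a1, a4], a6], a2], a3], a5]
  word a1a4a6a2a5a3 has sign +1, contributing +[[[[[a1, a4], a6], a2], a5], a3]
  word a1a6a4a2a3a5 has sign +1, contributing +[[[[[a1, a6], a4], a2], a3], a5]
  word a1a6a4a2a5a3 has sign -1, contributing -[[[[[a1, a6], a4], a2], a5], a3]


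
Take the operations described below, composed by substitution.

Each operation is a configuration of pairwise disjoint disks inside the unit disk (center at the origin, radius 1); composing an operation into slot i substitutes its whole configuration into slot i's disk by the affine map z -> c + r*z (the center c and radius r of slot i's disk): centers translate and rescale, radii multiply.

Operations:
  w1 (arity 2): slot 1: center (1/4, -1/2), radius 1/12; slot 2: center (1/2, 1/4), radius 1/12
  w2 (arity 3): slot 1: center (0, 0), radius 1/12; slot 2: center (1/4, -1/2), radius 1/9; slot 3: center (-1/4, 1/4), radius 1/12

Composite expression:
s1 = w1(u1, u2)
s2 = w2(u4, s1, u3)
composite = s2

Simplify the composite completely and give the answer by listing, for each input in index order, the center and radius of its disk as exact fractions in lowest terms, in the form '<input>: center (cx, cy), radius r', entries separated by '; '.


Follow each u-input down from w2: c' goes to c + r*c', radius to r*r'.
tracing u4 down its 1-map path: center (0, 0), radius 1/12
tracing u1 down its 2-map path: center (5/18, -5/9), radius 1/108
tracing u2 down its 2-map path: center (11/36, -17/36), radius 1/108
tracing u3 down its 1-map path: center (-1/4, 1/4), radius 1/12

u1: center (5/18, -5/9), radius 1/108; u2: center (11/36, -17/36), radius 1/108; u3: center (-1/4, 1/4), radius 1/12; u4: center (0, 0), radius 1/12


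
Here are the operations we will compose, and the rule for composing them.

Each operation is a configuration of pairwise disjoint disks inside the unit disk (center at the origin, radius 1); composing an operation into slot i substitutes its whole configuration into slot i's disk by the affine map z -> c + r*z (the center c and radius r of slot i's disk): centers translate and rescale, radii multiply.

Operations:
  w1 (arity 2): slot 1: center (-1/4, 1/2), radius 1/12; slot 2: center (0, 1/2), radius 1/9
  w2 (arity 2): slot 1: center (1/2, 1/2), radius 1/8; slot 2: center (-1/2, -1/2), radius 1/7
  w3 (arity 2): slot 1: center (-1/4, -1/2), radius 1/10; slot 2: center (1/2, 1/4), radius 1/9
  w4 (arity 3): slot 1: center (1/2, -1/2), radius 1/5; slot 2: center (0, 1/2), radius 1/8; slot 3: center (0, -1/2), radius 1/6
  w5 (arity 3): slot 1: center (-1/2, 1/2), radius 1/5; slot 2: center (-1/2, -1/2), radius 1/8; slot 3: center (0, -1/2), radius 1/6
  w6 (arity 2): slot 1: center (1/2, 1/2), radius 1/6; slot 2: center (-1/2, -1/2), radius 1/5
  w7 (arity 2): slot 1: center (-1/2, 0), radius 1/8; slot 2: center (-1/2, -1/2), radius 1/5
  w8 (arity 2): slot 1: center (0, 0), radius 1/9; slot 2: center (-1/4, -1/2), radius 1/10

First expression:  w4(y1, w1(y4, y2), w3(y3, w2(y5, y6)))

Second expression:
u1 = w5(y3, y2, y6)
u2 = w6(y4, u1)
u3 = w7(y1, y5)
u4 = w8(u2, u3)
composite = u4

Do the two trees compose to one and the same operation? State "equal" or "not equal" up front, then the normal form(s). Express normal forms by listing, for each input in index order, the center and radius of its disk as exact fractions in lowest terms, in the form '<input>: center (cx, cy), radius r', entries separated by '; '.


not equal; first: y1: center (1/2, -1/2), radius 1/5; y2: center (0, 9/16), radius 1/72; y3: center (-1/24, -7/12), radius 1/60; y4: center (-1/32, 9/16), radius 1/96; y5: center (5/54, -97/216), radius 1/432; y6: center (2/27, -101/216), radius 1/378; second: y1: center (-3/10, -1/2), radius 1/80; y2: center (-1/15, -1/15), radius 1/360; y3: center (-1/15, -2/45), radius 1/225; y4: center (1/18, 1/18), radius 1/54; y5: center (-3/10, -11/20), radius 1/50; y6: center (-1/18, -1/15), radius 1/270


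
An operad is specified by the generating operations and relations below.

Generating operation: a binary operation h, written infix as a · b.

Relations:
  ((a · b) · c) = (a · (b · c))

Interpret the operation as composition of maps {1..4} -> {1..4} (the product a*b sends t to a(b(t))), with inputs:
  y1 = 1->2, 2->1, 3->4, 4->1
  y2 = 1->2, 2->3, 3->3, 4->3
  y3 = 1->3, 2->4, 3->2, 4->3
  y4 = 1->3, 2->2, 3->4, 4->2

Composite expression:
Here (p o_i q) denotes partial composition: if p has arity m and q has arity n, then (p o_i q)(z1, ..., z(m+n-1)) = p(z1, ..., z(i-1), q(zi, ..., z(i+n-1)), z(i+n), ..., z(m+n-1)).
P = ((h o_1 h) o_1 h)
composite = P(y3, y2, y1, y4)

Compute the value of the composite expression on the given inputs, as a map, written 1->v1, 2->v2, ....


(y3 · y2) = 1->4, 2->2, 3->2, 4->2
((y3 · y2) · y1) = 1->2, 2->4, 3->2, 4->4
(((y3 · y2) · y1) · y4) = 1->2, 2->4, 3->4, 4->4

1->2, 2->4, 3->4, 4->4


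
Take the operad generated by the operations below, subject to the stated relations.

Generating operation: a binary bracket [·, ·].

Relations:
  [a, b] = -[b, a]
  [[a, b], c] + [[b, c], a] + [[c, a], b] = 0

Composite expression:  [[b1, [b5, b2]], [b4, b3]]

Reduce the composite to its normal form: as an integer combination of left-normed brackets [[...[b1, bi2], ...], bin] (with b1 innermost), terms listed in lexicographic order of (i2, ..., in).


[[[[b1, b2], b5], b3], b4] - [[[[b1, b2], b5], b4], b3] - [[[[b1, b5], b2], b3], b4] + [[[[b1, b5], b2], b4], b3]


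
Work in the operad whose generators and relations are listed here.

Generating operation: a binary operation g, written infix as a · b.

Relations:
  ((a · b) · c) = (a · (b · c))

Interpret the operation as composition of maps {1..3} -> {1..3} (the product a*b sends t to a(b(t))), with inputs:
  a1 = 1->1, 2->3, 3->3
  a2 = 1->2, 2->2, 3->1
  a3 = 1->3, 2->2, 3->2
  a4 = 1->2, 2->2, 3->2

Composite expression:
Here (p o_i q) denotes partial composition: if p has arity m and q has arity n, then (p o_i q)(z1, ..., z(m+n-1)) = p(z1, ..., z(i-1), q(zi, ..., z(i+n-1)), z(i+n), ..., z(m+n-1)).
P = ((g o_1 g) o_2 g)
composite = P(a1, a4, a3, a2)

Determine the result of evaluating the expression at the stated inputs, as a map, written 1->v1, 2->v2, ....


(a4 · a3) = 1->2, 2->2, 3->2
(a1 · (a4 · a3)) = 1->3, 2->3, 3->3
((a1 · (a4 · a3)) · a2) = 1->3, 2->3, 3->3

1->3, 2->3, 3->3


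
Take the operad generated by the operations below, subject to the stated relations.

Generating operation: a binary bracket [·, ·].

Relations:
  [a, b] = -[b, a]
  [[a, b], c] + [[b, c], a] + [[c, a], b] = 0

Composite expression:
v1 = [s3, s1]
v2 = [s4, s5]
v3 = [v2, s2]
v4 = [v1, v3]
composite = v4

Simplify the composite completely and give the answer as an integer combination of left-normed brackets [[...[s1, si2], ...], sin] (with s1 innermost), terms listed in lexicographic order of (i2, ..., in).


[[[[s1, s3], s2], s4], s5] - [[[[s1, s3], s2], s5], s4] - [[[[s1, s3], s4], s5], s2] + [[[[s1, s3], s5], s4], s2]

A multilinear Lie element is pinned by s1-initial words (s1 innermost).
Composite bracket: [[s3, s1], [[s4, s5], s2]]
Under [a, b] = ab - ba we get 16 signed associative words (2^4 = 16).
The s1-initial words carry the normal form:
  word s1s3s2s4s5 has sign +1, contributing +[[[[s1, s3], s2], s4], s5]
  word s1s3s2s5s4 has sign -1, contributing -[[[[s1, s3], s2], s5], s4]
  word s1s3s4s5s2 has sign -1, contributing -[[[[s1, s3], s4], s5], s2]
  word s1s3s5s4s2 has sign +1, contributing +[[[[s1, s3], s5], s4], s2]


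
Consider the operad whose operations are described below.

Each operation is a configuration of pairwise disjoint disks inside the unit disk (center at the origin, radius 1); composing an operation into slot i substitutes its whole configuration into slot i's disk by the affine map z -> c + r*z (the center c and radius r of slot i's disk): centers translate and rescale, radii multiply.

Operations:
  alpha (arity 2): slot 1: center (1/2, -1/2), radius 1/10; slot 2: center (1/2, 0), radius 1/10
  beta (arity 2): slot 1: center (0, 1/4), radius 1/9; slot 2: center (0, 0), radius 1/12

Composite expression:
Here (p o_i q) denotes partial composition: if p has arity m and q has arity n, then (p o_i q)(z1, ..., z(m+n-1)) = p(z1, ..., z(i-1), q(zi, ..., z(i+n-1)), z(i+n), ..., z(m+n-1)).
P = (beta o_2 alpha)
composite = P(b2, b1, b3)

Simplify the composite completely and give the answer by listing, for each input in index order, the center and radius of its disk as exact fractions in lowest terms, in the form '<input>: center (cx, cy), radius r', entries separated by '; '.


b1: center (1/24, -1/24), radius 1/120; b2: center (0, 1/4), radius 1/9; b3: center (1/24, 0), radius 1/120

Affine substitution under beta: radii multiply and b-centers shift.
for b2, the 1-step affine chain lands on center (0, 1/4), radius 1/9
for b1, the 2-step affine chain lands on center (1/24, -1/24), radius 1/120
for b3, the 2-step affine chain lands on center (1/24, 0), radius 1/120


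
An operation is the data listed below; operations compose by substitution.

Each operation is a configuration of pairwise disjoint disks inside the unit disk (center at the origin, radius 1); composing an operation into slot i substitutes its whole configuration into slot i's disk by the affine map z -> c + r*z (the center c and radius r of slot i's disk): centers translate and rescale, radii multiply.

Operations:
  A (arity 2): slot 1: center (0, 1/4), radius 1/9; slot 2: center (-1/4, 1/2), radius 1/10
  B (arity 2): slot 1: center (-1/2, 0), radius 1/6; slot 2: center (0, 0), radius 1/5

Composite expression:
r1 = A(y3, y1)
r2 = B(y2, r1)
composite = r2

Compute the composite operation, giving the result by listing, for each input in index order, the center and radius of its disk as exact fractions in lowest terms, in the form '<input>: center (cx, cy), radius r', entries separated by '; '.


Follow each y-input down from B: c' goes to c + r*c', radius to r*r'.
tracing y2 down its 1-map path: center (-1/2, 0), radius 1/6
tracing y3 down its 2-map path: center (0, 1/20), radius 1/45
tracing y1 down its 2-map path: center (-1/20, 1/10), radius 1/50

y1: center (-1/20, 1/10), radius 1/50; y2: center (-1/2, 0), radius 1/6; y3: center (0, 1/20), radius 1/45


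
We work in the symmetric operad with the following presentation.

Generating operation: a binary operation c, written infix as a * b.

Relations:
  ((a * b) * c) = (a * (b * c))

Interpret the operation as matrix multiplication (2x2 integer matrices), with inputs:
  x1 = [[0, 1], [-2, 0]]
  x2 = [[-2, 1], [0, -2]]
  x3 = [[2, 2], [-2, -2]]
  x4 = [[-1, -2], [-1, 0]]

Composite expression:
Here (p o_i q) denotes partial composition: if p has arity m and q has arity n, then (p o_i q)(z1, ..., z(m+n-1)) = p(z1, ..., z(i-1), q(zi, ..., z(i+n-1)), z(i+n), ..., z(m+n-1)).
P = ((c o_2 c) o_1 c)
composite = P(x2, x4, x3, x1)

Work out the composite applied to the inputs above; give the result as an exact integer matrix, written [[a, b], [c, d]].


[[12, -6], [-8, 4]]

(x2 * x4) = [[1, 4], [2, 0]]
(x3 * x1) = [[-4, 2], [4, -2]]
((x2 * x4) * (x3 * x1)) = [[12, -6], [-8, 4]]


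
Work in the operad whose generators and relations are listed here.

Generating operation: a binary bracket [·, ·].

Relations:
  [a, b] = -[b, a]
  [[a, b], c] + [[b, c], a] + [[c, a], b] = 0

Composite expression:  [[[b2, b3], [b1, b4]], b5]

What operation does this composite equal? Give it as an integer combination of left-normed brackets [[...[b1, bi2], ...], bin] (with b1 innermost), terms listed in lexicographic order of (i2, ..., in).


Left-normed coefficients sit on the b1-initial expansion words.
Composite bracket: [[[b2, b3], [b1, b4]], b5]
Under [a, b] = ab - ba we get 16 signed associative words (2^4 = 16).
Keep just the words that open with b1:
  word b1b4b2b3b5 has sign -1, contributing -[[[[b1, b4], b2], b3], b5]
  word b1b4b3b2b5 has sign +1, contributing +[[[[b1, b4], b3], b2], b5]

-[[[[b1, b4], b2], b3], b5] + [[[[b1, b4], b3], b2], b5]


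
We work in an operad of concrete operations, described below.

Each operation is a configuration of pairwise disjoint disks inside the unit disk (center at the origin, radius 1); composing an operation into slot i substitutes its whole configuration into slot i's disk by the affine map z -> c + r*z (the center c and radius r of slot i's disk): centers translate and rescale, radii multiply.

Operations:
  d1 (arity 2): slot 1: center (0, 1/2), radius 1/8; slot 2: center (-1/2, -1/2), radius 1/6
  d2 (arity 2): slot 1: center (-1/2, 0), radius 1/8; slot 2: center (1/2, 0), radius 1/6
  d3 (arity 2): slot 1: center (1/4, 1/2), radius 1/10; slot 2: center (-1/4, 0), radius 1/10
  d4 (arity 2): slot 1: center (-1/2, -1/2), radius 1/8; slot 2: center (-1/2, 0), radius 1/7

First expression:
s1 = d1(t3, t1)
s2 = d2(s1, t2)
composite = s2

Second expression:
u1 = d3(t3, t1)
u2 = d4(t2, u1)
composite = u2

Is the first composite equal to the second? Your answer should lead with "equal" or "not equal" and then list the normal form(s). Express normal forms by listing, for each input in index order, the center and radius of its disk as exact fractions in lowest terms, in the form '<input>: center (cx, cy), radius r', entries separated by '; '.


The first composite normalizes to t1: center (-9/16, -1/16), radius 1/48; t2: center (1/2, 0), radius 1/6; t3: center (-1/2, 1/16), radius 1/64
The second composite normalizes to t1: center (-15/28, 0), radius 1/70; t2: center (-1/2, -1/2), radius 1/8; t3: center (-13/28, 1/14), radius 1/70
The normal forms differ: not equal.

not equal; first: t1: center (-9/16, -1/16), radius 1/48; t2: center (1/2, 0), radius 1/6; t3: center (-1/2, 1/16), radius 1/64; second: t1: center (-15/28, 0), radius 1/70; t2: center (-1/2, -1/2), radius 1/8; t3: center (-13/28, 1/14), radius 1/70


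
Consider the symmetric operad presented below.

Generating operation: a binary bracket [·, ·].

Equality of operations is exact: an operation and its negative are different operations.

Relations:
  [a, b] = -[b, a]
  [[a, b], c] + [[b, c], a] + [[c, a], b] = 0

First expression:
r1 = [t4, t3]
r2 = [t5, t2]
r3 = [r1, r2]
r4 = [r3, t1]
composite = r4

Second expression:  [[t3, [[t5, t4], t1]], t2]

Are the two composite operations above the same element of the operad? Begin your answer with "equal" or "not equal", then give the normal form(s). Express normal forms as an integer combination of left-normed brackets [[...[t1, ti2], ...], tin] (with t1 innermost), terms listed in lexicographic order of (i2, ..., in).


not equal — first [[[[t1, t2], t5], t3], t4] - [[[[t1, t2], t5], t4], t3] - [[[[t1, t3], t4], t2], t5] + [[[[t1, t3], t4], t5], t2] + [[[[t1, t4], t3], t2], t5] - [[[[t1, t4], t3], t5], t2] - [[[[t1, t5], t2], t3], t4] + [[[[t1, t5], t2], t4], t3], second -[[[[t1, t4], t5], t3], t2] + [[[[t1, t5], t4], t3], t2]

The first expression, normalized: [[[[t1, t2], t5], t3], t4] - [[[[t1, t2], t5], t4], t3] - [[[[t1, t3], t4], t2], t5] + [[[[t1, t3], t4], t5], t2] + [[[[t1, t4], t3], t2], t5] - [[[[t1, t4], t3], t5], t2] - [[[[t1, t5], t2], t3], t4] + [[[[t1, t5], t2], t4], t3]
The second expression, normalized: -[[[[t1, t4], t5], t3], t2] + [[[[t1, t5], t4], t3], t2]
The normal forms differ: not equal.


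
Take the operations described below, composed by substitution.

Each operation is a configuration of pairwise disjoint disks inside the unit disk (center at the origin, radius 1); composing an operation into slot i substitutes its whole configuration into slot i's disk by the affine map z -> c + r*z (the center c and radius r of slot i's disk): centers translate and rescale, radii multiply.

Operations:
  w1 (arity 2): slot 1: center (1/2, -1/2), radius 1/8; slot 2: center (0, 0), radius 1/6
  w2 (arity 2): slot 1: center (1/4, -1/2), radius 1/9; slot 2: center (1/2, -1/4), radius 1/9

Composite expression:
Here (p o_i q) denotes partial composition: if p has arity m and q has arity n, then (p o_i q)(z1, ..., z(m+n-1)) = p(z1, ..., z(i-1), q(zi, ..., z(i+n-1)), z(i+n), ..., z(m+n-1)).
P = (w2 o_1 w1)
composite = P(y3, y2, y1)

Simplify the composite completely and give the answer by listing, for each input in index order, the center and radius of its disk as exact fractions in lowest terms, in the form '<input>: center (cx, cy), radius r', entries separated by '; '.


y1: center (1/2, -1/4), radius 1/9; y2: center (1/4, -1/2), radius 1/54; y3: center (11/36, -5/9), radius 1/72

Follow each y-input down from w2: c' goes to c + r*c', radius to r*r'.
for y3, the 2-step affine chain lands on center (11/36, -5/9), radius 1/72
for y2, the 2-step affine chain lands on center (1/4, -1/2), radius 1/54
for y1, the 1-step affine chain lands on center (1/2, -1/4), radius 1/9


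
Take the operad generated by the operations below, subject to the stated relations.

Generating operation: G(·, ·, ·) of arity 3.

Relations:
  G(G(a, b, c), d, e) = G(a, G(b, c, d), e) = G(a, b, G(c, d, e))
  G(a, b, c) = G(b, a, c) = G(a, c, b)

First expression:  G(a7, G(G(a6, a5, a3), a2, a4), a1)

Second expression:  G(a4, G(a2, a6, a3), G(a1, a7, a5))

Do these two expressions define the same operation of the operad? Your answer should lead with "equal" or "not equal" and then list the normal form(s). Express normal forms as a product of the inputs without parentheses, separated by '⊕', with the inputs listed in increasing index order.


equal; both compose to a1 ⊕ a2 ⊕ a3 ⊕ a4 ⊕ a5 ⊕ a6 ⊕ a7


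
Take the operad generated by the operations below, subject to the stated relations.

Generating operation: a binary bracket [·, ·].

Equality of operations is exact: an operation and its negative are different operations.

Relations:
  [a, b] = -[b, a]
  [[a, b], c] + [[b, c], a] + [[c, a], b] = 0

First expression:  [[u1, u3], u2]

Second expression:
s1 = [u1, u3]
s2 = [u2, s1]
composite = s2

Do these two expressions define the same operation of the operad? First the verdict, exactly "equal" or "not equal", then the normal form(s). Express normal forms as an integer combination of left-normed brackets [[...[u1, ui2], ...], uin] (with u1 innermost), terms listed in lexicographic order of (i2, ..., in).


In normal form, the first expression is [[u1, u3], u2]
In normal form, the second expression is -[[u1, u3], u2]
Different reductions; not equal.

not equal; first: [[u1, u3], u2]; second: -[[u1, u3], u2]


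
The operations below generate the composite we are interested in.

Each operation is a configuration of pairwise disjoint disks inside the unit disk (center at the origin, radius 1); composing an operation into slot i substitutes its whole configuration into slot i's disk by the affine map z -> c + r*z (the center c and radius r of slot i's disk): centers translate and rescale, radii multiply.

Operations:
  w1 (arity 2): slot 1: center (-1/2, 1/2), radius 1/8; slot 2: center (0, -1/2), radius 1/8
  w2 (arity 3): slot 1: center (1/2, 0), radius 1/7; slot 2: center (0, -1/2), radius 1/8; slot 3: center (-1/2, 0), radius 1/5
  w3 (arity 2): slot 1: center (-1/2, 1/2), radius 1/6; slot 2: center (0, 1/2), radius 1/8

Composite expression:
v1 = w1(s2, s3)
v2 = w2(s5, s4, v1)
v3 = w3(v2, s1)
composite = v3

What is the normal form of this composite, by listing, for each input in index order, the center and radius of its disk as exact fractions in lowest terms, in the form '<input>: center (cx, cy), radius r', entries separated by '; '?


s1: center (0, 1/2), radius 1/8; s2: center (-3/5, 31/60), radius 1/240; s3: center (-7/12, 29/60), radius 1/240; s4: center (-1/2, 5/12), radius 1/48; s5: center (-5/12, 1/2), radius 1/42

Follow each s-input down from w3: c' goes to c + r*c', radius to r*r'.
s5 passes through 2 substitutions, ending at center (-5/12, 1/2), radius 1/42
s4 passes through 2 substitutions, ending at center (-1/2, 5/12), radius 1/48
s2 passes through 3 substitutions, ending at center (-3/5, 31/60), radius 1/240
s3 passes through 3 substitutions, ending at center (-7/12, 29/60), radius 1/240
s1 passes through 1 substitution, ending at center (0, 1/2), radius 1/8


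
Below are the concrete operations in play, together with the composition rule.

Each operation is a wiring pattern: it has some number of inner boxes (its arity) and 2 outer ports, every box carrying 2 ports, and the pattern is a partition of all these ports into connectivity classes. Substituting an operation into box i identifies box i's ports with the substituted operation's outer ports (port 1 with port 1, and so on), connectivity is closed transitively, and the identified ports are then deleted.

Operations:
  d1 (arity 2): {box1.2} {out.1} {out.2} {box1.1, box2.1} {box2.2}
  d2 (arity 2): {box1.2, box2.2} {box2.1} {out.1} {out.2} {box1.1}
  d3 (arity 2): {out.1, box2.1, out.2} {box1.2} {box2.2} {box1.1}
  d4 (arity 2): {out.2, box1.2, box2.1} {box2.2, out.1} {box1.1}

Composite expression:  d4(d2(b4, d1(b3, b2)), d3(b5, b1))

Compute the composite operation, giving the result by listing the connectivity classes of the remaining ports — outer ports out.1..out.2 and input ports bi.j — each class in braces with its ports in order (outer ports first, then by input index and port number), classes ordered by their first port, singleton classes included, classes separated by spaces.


{out.1, out.2, b1.1} {b1.2} {b2.1, b3.1} {b2.2} {b3.2} {b4.1} {b4.2} {b5.1} {b5.2}


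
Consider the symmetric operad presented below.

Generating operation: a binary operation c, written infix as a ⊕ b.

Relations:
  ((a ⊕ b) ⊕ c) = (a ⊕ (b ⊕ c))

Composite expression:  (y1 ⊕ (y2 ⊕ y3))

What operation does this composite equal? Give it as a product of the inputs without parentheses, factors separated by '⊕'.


y1 ⊕ y2 ⊕ y3

Under associativity of c, the answer is the y's in reading order.
(y2 ⊕ y3) linearizes to y2 ⊕ y3
(y1 ⊕ (y2 ⊕ y3)) linearizes to y1 ⊕ y2 ⊕ y3
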